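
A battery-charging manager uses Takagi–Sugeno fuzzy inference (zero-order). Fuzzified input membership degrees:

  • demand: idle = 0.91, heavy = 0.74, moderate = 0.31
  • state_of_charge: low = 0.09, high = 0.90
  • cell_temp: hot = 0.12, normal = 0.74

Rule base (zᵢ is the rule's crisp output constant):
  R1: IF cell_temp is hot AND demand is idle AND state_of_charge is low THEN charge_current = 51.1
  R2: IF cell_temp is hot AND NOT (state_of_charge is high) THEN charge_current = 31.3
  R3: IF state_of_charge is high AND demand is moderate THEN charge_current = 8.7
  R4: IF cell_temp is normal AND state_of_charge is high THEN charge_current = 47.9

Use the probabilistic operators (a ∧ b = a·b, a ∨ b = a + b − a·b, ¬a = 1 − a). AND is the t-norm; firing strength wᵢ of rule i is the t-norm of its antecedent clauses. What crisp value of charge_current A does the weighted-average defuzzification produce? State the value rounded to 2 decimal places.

R1 (z=51.1): hot=0.12, idle=0.91, low=0.09; AND[a·b] → w = 0.0098
R2 (z=31.3): hot=0.12, ¬high=1−0.90=0.10; AND[a·b] → w = 0.0120
R3 (z=8.7): high=0.90, moderate=0.31; AND[a·b] → w = 0.2790
R4 (z=47.9): normal=0.74, high=0.90; AND[a·b] → w = 0.6660
Weighted average = (0.0098·51.1 + 0.0120·31.3 + 0.2790·8.7 + 0.6660·47.9) / (0.0098 + 0.0120 + 0.2790 + 0.6660)
  = 35.2065 / 0.9668 = 36.41

36.41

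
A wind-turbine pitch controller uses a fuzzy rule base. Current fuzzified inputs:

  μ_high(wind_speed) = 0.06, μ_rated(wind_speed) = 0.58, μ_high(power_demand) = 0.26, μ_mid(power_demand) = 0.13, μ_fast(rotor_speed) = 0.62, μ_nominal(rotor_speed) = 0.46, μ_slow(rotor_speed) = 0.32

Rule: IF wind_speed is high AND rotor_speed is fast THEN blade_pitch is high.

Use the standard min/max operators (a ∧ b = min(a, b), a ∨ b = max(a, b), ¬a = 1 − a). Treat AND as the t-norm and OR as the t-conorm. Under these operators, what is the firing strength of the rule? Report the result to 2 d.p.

firing strength: high=0.06, fast=0.62; AND[min(a, b)] → w = 0.06

0.06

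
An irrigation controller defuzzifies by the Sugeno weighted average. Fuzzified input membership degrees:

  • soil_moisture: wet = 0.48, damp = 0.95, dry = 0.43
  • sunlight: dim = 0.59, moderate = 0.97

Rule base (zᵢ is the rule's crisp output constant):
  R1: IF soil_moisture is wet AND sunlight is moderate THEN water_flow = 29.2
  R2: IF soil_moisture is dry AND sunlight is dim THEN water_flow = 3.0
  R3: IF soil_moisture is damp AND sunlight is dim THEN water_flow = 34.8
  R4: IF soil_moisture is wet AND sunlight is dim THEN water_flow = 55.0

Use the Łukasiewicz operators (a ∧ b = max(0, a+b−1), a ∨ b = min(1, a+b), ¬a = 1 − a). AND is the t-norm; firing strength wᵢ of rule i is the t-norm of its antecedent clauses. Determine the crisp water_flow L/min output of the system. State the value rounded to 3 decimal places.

R1 (z=29.2): wet=0.48, moderate=0.97; AND[max(0, a+b−1)] → w = 0.45
R2 (z=3.0): dry=0.43, dim=0.59; AND[max(0, a+b−1)] → w = 0.02
R3 (z=34.8): damp=0.95, dim=0.59; AND[max(0, a+b−1)] → w = 0.54
R4 (z=55.0): wet=0.48, dim=0.59; AND[max(0, a+b−1)] → w = 0.07
Weighted average = (0.45·29.2 + 0.02·3.0 + 0.54·34.8 + 0.07·55.0) / (0.45 + 0.02 + 0.54 + 0.07)
  = 35.8420 / 1.0800 = 33.187

33.187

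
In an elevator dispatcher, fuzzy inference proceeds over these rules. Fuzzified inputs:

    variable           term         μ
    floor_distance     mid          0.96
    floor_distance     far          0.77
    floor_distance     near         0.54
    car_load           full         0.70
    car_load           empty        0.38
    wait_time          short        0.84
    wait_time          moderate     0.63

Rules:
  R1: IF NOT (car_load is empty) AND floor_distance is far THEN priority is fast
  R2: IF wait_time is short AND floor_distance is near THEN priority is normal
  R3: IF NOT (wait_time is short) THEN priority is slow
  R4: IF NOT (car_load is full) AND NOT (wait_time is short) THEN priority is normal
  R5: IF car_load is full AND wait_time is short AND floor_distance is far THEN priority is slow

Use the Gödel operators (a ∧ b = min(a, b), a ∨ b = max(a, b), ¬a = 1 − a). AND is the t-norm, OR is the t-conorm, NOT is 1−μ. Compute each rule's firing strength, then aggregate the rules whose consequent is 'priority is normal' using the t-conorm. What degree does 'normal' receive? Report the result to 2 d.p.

0.54

R1: ¬empty=1−0.38=0.62, far=0.77; AND[min(a, b)] → w = 0.62
R2: short=0.84, near=0.54; AND[min(a, b)] → w = 0.54
R3: ¬short=1−0.84=0.16 → w = 0.16
R4: ¬full=1−0.70=0.30, ¬short=1−0.84=0.16; AND[min(a, b)] → w = 0.16
R5: full=0.70, short=0.84, far=0.77; AND[min(a, b)] → w = 0.70
Rules with consequent 'normal': {R2, R4} → strengths 0.54, 0.16
Aggregate via t-conorm [max(a, b)]: 0.54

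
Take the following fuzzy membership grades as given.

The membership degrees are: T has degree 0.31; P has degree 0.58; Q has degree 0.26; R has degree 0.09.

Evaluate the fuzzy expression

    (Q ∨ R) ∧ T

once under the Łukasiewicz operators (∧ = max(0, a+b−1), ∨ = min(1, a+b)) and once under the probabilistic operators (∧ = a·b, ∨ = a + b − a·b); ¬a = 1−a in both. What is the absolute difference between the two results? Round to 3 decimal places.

Under Łukasiewicz:
  Q ∨ R = min(1, a+b) on (0.26, 0.09) = 0.35
  (Q ∨ R) ∧ T = max(0, a+b−1) on (0.35, 0.31) = 0.00
  → value = 0.0000
Under probabilistic:
  Q ∨ R = a + b − a·b on (0.2600, 0.0900) = 0.3266
  (Q ∨ R) ∧ T = a·b on (0.3266, 0.3100) = 0.1012
  → value = 0.1012
|0.0000 − 0.1012| = 0.101

0.101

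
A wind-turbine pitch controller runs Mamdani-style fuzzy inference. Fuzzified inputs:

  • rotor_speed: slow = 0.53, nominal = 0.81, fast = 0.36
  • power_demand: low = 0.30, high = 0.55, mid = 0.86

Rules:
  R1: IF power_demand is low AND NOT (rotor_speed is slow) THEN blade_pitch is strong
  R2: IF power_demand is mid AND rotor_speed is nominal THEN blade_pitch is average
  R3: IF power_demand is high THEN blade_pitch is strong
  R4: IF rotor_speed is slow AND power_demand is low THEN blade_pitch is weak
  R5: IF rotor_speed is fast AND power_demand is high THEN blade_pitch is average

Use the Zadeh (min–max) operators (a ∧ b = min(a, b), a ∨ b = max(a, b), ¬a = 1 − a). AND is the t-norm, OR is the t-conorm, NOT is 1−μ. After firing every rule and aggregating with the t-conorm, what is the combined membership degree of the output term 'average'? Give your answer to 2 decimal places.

0.81

R1: low=0.30, ¬slow=1−0.53=0.47; AND[min(a, b)] → w = 0.30
R2: mid=0.86, nominal=0.81; AND[min(a, b)] → w = 0.81
R3: high=0.55 → w = 0.55
R4: slow=0.53, low=0.30; AND[min(a, b)] → w = 0.30
R5: fast=0.36, high=0.55; AND[min(a, b)] → w = 0.36
Rules with consequent 'average': {R2, R5} → strengths 0.81, 0.36
Aggregate via t-conorm [max(a, b)]: 0.81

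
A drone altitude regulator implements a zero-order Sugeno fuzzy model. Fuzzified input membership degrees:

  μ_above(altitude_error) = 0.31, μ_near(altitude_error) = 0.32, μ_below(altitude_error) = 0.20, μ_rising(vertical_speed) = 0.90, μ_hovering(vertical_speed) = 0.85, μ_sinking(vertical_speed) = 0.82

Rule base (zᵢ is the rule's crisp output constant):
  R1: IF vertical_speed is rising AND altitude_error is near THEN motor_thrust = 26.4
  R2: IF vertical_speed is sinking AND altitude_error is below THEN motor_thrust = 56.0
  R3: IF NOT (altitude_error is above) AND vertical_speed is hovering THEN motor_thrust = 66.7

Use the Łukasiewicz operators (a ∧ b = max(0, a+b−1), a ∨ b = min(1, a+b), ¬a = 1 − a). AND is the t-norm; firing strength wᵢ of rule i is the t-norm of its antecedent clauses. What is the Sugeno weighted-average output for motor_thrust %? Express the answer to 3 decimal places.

R1 (z=26.4): rising=0.90, near=0.32; AND[max(0, a+b−1)] → w = 0.22
R2 (z=56.0): sinking=0.82, below=0.20; AND[max(0, a+b−1)] → w = 0.02
R3 (z=66.7): ¬above=1−0.31=0.69, hovering=0.85; AND[max(0, a+b−1)] → w = 0.54
Weighted average = (0.22·26.4 + 0.02·56.0 + 0.54·66.7) / (0.22 + 0.02 + 0.54)
  = 42.9460 / 0.7800 = 55.059

55.059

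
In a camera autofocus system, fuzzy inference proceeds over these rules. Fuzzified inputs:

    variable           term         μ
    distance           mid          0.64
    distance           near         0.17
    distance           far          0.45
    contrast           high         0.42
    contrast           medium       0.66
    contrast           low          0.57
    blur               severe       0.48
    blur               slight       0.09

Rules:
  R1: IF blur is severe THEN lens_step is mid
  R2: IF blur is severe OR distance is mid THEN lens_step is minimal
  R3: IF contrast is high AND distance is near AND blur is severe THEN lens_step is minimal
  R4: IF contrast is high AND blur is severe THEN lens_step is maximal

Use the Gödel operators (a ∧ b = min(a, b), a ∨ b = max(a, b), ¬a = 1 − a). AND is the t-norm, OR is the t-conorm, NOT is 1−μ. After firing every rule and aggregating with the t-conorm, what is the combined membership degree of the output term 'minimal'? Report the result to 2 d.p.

0.64

R1: severe=0.48 → w = 0.48
R2: severe=0.48, mid=0.64; OR[max(a, b)] → w = 0.64
R3: high=0.42, near=0.17, severe=0.48; AND[min(a, b)] → w = 0.17
R4: high=0.42, severe=0.48; AND[min(a, b)] → w = 0.42
Rules with consequent 'minimal': {R2, R3} → strengths 0.64, 0.17
Aggregate via t-conorm [max(a, b)]: 0.64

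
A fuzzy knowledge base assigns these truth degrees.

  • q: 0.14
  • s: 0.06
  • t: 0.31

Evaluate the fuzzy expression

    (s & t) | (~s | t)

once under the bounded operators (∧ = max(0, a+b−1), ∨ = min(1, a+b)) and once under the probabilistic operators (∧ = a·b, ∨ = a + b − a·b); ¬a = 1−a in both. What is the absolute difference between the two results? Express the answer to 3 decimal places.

0.041

Under bounded:
  s & t = max(0, a+b−1) on (0.06, 0.31) = 0.00
  ~s = 1 − 0.06 = 0.94
  ~s | t = min(1, a+b) on (0.94, 0.31) = 1.00
  (s & t) | (~s | t) = min(1, a+b) on (0.00, 1.00) = 1.00
  → value = 1.0000
Under probabilistic:
  s & t = a·b on (0.0600, 0.3100) = 0.0186
  ~s = 1 − 0.0600 = 0.9400
  ~s | t = a + b − a·b on (0.9400, 0.3100) = 0.9586
  (s & t) | (~s | t) = a + b − a·b on (0.0186, 0.9586) = 0.9594
  → value = 0.9594
|1.0000 − 0.9594| = 0.041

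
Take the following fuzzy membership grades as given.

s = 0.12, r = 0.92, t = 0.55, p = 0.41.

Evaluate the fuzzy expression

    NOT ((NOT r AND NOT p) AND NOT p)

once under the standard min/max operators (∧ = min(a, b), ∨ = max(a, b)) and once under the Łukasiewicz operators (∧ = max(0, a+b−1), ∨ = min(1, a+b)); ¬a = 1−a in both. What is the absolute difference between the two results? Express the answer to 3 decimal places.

0.080

Under standard min/max:
  NOT r = 1 − 0.92 = 0.08
  NOT p = 1 − 0.41 = 0.59
  NOT r AND NOT p = min(a, b) on (0.08, 0.59) = 0.08
  NOT p = 1 − 0.41 = 0.59
  (NOT r AND NOT p) AND NOT p = min(a, b) on (0.08, 0.59) = 0.08
  NOT ((NOT r AND NOT p) AND NOT p) = 1 − 0.08 = 0.92
  → value = 0.9200
Under Łukasiewicz:
  NOT r = 1 − 0.92 = 0.08
  NOT p = 1 − 0.41 = 0.59
  NOT r AND NOT p = max(0, a+b−1) on (0.08, 0.59) = 0.00
  NOT p = 1 − 0.41 = 0.59
  (NOT r AND NOT p) AND NOT p = max(0, a+b−1) on (0.00, 0.59) = 0.00
  NOT ((NOT r AND NOT p) AND NOT p) = 1 − 0.00 = 1.00
  → value = 1.0000
|0.9200 − 1.0000| = 0.080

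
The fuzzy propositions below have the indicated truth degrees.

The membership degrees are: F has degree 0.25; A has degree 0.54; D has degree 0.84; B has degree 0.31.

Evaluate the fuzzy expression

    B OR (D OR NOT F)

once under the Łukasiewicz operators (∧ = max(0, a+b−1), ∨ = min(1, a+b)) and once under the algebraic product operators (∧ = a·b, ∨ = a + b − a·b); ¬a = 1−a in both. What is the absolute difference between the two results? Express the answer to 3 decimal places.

0.028

Under Łukasiewicz:
  NOT F = 1 − 0.25 = 0.75
  D OR NOT F = min(1, a+b) on (0.84, 0.75) = 1.00
  B OR (D OR NOT F) = min(1, a+b) on (0.31, 1.00) = 1.00
  → value = 1.0000
Under algebraic product:
  NOT F = 1 − 0.2500 = 0.7500
  D OR NOT F = a + b − a·b on (0.8400, 0.7500) = 0.9600
  B OR (D OR NOT F) = a + b − a·b on (0.3100, 0.9600) = 0.9724
  → value = 0.9724
|1.0000 − 0.9724| = 0.028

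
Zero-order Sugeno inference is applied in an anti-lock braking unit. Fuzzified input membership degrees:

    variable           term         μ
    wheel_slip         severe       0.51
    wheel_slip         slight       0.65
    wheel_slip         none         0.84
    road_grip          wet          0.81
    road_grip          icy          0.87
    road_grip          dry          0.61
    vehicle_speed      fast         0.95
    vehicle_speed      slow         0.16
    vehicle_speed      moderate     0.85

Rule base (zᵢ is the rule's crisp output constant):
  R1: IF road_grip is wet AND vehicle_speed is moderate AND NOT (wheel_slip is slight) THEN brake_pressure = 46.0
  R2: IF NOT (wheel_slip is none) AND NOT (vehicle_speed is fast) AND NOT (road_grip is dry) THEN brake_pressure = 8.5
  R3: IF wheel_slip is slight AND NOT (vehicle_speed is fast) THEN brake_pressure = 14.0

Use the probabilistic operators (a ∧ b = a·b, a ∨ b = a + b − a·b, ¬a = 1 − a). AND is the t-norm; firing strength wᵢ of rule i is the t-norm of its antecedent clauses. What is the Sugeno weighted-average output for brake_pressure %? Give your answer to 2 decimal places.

R1 (z=46.0): wet=0.81, moderate=0.85, ¬slight=1−0.65=0.35; AND[a·b] → w = 0.2410
R2 (z=8.5): ¬none=1−0.84=0.16, ¬fast=1−0.95=0.05, ¬dry=1−0.61=0.39; AND[a·b] → w = 0.0031
R3 (z=14.0): slight=0.65, ¬fast=1−0.95=0.05; AND[a·b] → w = 0.0325
Weighted average = (0.2410·46.0 + 0.0031·8.5 + 0.0325·14.0) / (0.2410 + 0.0031 + 0.0325)
  = 11.5664 / 0.2766 = 41.82

41.82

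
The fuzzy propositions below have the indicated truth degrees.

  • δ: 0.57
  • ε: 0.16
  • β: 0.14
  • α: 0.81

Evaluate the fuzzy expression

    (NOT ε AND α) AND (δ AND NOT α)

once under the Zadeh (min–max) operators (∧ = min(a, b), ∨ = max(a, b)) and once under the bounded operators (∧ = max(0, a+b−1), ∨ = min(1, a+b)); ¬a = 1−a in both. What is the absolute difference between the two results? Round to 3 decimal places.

Under Zadeh (min–max):
  NOT ε = 1 − 0.16 = 0.84
  NOT ε AND α = min(a, b) on (0.84, 0.81) = 0.81
  NOT α = 1 − 0.81 = 0.19
  δ AND NOT α = min(a, b) on (0.57, 0.19) = 0.19
  (NOT ε AND α) AND (δ AND NOT α) = min(a, b) on (0.81, 0.19) = 0.19
  → value = 0.1900
Under bounded:
  NOT ε = 1 − 0.16 = 0.84
  NOT ε AND α = max(0, a+b−1) on (0.84, 0.81) = 0.65
  NOT α = 1 − 0.81 = 0.19
  δ AND NOT α = max(0, a+b−1) on (0.57, 0.19) = 0.00
  (NOT ε AND α) AND (δ AND NOT α) = max(0, a+b−1) on (0.65, 0.00) = 0.00
  → value = 0.0000
|0.1900 − 0.0000| = 0.190

0.190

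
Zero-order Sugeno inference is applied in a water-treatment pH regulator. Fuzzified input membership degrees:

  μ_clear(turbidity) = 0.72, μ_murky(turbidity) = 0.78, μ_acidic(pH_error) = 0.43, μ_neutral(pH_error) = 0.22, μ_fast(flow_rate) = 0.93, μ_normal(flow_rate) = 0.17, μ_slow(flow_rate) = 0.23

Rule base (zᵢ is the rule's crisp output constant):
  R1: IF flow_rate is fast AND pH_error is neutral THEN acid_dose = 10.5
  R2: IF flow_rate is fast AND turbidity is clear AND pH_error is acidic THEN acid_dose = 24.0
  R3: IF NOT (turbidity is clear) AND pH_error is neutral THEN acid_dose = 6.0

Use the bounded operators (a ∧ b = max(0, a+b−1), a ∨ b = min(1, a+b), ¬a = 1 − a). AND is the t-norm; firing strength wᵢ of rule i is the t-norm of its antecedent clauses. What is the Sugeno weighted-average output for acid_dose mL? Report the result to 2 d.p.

R1 (z=10.5): fast=0.93, neutral=0.22; AND[max(0, a+b−1)] → w = 0.15
R2 (z=24.0): fast=0.93, clear=0.72, acidic=0.43; AND[max(0, a+b−1)] → w = 0.08
R3 (z=6.0): ¬clear=1−0.72=0.28, neutral=0.22; AND[max(0, a+b−1)] → w = 0.00
Weighted average = (0.15·10.5 + 0.08·24.0 + 0.00·6.0) / (0.15 + 0.08 + 0.00)
  = 3.4950 / 0.2300 = 15.20

15.20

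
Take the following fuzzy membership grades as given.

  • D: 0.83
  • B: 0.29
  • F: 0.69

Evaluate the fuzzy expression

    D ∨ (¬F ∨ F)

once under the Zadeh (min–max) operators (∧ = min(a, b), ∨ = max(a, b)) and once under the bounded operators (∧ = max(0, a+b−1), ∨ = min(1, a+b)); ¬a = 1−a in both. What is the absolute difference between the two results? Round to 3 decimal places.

0.170

Under Zadeh (min–max):
  ¬F = 1 − 0.69 = 0.31
  ¬F ∨ F = max(a, b) on (0.31, 0.69) = 0.69
  D ∨ (¬F ∨ F) = max(a, b) on (0.83, 0.69) = 0.83
  → value = 0.8300
Under bounded:
  ¬F = 1 − 0.69 = 0.31
  ¬F ∨ F = min(1, a+b) on (0.31, 0.69) = 1.00
  D ∨ (¬F ∨ F) = min(1, a+b) on (0.83, 1.00) = 1.00
  → value = 1.0000
|0.8300 − 1.0000| = 0.170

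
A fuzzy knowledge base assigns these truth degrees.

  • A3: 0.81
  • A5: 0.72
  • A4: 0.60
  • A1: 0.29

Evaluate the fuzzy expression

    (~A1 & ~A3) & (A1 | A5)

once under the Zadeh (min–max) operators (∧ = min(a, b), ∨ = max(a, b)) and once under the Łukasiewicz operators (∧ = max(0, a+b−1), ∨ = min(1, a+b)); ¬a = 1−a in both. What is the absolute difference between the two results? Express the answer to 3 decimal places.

0.190

Under Zadeh (min–max):
  ~A1 = 1 − 0.29 = 0.71
  ~A3 = 1 − 0.81 = 0.19
  ~A1 & ~A3 = min(a, b) on (0.71, 0.19) = 0.19
  A1 | A5 = max(a, b) on (0.29, 0.72) = 0.72
  (~A1 & ~A3) & (A1 | A5) = min(a, b) on (0.19, 0.72) = 0.19
  → value = 0.1900
Under Łukasiewicz:
  ~A1 = 1 − 0.29 = 0.71
  ~A3 = 1 − 0.81 = 0.19
  ~A1 & ~A3 = max(0, a+b−1) on (0.71, 0.19) = 0.00
  A1 | A5 = min(1, a+b) on (0.29, 0.72) = 1.00
  (~A1 & ~A3) & (A1 | A5) = max(0, a+b−1) on (0.00, 1.00) = 0.00
  → value = 0.0000
|0.1900 − 0.0000| = 0.190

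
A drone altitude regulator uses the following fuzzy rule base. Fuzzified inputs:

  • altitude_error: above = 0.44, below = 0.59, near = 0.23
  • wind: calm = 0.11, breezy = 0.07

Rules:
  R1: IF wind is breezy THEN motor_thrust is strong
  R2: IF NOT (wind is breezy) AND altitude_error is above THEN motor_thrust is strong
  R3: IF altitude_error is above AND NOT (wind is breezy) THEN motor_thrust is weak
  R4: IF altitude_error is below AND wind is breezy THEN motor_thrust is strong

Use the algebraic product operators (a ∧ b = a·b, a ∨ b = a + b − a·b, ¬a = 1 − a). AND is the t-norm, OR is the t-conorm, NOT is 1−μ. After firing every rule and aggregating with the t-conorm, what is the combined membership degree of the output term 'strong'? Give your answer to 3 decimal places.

0.473

R1: breezy=0.07 → w = 0.0700
R2: ¬breezy=1−0.07=0.93, above=0.44; AND[a·b] → w = 0.4092
R3: above=0.44, ¬breezy=1−0.07=0.93; AND[a·b] → w = 0.4092
R4: below=0.59, breezy=0.07; AND[a·b] → w = 0.0413
Rules with consequent 'strong': {R1, R2, R4} → strengths 0.0700, 0.4092, 0.0413
Aggregate via t-conorm [a + b − a·b]: 0.4732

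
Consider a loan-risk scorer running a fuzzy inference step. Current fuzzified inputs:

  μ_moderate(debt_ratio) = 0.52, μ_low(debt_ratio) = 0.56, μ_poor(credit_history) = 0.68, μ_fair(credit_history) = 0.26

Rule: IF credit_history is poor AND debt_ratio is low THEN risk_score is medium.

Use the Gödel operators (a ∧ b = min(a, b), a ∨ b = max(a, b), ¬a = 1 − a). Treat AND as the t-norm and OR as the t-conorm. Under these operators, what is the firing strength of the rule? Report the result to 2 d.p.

firing strength: poor=0.68, low=0.56; AND[min(a, b)] → w = 0.56

0.56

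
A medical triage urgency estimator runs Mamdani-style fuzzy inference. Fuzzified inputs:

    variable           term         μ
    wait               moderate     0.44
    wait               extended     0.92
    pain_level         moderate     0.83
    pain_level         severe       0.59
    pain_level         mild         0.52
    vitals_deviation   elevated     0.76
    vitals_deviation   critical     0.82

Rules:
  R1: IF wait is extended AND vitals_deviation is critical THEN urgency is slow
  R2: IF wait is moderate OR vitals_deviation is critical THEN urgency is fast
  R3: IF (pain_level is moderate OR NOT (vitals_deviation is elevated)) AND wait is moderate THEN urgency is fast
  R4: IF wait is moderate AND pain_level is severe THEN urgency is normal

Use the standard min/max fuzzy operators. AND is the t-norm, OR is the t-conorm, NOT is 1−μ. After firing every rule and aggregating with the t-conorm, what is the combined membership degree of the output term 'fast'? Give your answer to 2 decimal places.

R1: extended=0.92, critical=0.82; AND[min(a, b)] → w = 0.82
R2: moderate=0.44, critical=0.82; OR[max(a, b)] → w = 0.82
R3: (moderate=0.83 OR ¬elevated=1−0.76=0.24) = 0.83; AND[min(a, b)] with moderate=0.44 → w = 0.44
R4: moderate=0.44, severe=0.59; AND[min(a, b)] → w = 0.44
Rules with consequent 'fast': {R2, R3} → strengths 0.82, 0.44
Aggregate via t-conorm [max(a, b)]: 0.82

0.82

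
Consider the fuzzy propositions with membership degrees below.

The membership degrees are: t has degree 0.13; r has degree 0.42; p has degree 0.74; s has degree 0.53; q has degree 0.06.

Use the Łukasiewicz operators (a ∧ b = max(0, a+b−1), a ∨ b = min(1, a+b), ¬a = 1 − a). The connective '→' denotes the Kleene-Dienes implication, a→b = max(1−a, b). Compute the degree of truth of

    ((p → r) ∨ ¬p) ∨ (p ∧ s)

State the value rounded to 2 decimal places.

0.95

p → r  [Kleene-Dienes: max(1−a, b)] with a=0.74, b=0.42 → 0.42
¬p = 1 − 0.74 = 0.26
(p → r) ∨ ¬p = min(1, a+b) on (0.42, 0.26) = 0.68
p ∧ s = max(0, a+b−1) on (0.74, 0.53) = 0.27
((p → r) ∨ ¬p) ∨ (p ∧ s) = min(1, a+b) on (0.68, 0.27) = 0.95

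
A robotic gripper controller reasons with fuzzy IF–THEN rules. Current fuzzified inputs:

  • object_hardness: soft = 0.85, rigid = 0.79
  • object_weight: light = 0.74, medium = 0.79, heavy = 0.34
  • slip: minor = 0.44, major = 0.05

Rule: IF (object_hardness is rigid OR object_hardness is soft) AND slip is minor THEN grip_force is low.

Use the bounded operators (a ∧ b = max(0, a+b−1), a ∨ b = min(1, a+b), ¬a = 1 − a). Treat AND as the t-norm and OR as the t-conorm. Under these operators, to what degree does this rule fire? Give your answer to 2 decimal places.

0.44

firing strength: (rigid=0.79 OR soft=0.85) = 1.00; AND[max(0, a+b−1)] with minor=0.44 → w = 0.44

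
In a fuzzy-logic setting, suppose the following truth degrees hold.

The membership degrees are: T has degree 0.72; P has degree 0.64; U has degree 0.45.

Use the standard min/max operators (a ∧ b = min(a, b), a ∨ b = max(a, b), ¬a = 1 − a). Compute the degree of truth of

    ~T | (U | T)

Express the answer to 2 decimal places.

0.72

~T = 1 − 0.72 = 0.28
U | T = max(a, b) on (0.45, 0.72) = 0.72
~T | (U | T) = max(a, b) on (0.28, 0.72) = 0.72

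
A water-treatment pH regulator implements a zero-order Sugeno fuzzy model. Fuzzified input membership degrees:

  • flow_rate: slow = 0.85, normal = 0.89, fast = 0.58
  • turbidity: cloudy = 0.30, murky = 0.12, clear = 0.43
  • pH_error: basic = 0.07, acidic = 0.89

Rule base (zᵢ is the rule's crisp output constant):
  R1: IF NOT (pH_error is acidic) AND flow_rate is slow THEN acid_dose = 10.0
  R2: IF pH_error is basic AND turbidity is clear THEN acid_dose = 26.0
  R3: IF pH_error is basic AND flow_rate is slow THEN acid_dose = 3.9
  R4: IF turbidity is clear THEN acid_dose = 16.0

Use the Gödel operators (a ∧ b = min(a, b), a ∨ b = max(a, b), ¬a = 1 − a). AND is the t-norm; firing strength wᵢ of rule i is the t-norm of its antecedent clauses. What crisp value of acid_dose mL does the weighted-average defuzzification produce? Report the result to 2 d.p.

R1 (z=10.0): ¬acidic=1−0.89=0.11, slow=0.85; AND[min(a, b)] → w = 0.11
R2 (z=26.0): basic=0.07, clear=0.43; AND[min(a, b)] → w = 0.07
R3 (z=3.9): basic=0.07, slow=0.85; AND[min(a, b)] → w = 0.07
R4 (z=16.0): clear=0.43 → w = 0.43
Weighted average = (0.11·10.0 + 0.07·26.0 + 0.07·3.9 + 0.43·16.0) / (0.11 + 0.07 + 0.07 + 0.43)
  = 10.0730 / 0.6800 = 14.81

14.81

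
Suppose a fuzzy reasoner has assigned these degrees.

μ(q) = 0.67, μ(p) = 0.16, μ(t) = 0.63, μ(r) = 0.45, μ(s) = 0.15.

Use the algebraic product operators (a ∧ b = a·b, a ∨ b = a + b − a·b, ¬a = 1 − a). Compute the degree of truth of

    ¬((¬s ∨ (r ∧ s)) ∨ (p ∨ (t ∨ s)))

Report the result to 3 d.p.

¬s = 1 − 0.1500 = 0.8500
r ∧ s = a·b on (0.4500, 0.1500) = 0.0675
¬s ∨ (r ∧ s) = a + b − a·b on (0.8500, 0.0675) = 0.8601
t ∨ s = a + b − a·b on (0.6300, 0.1500) = 0.6855
p ∨ (t ∨ s) = a + b − a·b on (0.1600, 0.6855) = 0.7358
(¬s ∨ (r ∧ s)) ∨ (p ∨ (t ∨ s)) = a + b − a·b on (0.8601, 0.7358) = 0.9630
¬((¬s ∨ (r ∧ s)) ∨ (p ∨ (t ∨ s))) = 1 − 0.9630 = 0.0370

0.037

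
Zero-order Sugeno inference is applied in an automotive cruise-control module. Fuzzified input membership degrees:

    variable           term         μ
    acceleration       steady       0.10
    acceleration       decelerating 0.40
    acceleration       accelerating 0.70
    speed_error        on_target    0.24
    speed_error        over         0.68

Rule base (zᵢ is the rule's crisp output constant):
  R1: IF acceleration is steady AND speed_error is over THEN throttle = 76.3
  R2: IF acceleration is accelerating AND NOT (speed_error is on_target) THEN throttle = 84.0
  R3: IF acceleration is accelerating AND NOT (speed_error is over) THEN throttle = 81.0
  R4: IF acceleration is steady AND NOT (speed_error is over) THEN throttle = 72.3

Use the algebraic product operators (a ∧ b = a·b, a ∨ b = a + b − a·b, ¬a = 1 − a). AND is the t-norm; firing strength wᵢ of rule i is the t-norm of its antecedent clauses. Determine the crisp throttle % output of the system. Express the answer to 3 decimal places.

82.166

R1 (z=76.3): steady=0.10, over=0.68; AND[a·b] → w = 0.0680
R2 (z=84.0): accelerating=0.70, ¬on_target=1−0.24=0.76; AND[a·b] → w = 0.5320
R3 (z=81.0): accelerating=0.70, ¬over=1−0.68=0.32; AND[a·b] → w = 0.2240
R4 (z=72.3): steady=0.10, ¬over=1−0.68=0.32; AND[a·b] → w = 0.0320
Weighted average = (0.0680·76.3 + 0.5320·84.0 + 0.2240·81.0 + 0.0320·72.3) / (0.0680 + 0.5320 + 0.2240 + 0.0320)
  = 70.3340 / 0.8560 = 82.166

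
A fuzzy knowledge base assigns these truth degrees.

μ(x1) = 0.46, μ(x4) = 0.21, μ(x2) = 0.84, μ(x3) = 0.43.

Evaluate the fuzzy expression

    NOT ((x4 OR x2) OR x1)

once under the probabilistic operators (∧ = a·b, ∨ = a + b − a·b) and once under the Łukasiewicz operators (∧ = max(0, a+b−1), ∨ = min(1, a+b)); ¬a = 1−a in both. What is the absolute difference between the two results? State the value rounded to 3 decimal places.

Under probabilistic:
  x4 OR x2 = a + b − a·b on (0.2100, 0.8400) = 0.8736
  (x4 OR x2) OR x1 = a + b − a·b on (0.8736, 0.4600) = 0.9317
  NOT ((x4 OR x2) OR x1) = 1 − 0.9317 = 0.0683
  → value = 0.0683
Under Łukasiewicz:
  x4 OR x2 = min(1, a+b) on (0.21, 0.84) = 1.00
  (x4 OR x2) OR x1 = min(1, a+b) on (1.00, 0.46) = 1.00
  NOT ((x4 OR x2) OR x1) = 1 − 1.00 = 0.00
  → value = 0.0000
|0.0683 − 0.0000| = 0.068

0.068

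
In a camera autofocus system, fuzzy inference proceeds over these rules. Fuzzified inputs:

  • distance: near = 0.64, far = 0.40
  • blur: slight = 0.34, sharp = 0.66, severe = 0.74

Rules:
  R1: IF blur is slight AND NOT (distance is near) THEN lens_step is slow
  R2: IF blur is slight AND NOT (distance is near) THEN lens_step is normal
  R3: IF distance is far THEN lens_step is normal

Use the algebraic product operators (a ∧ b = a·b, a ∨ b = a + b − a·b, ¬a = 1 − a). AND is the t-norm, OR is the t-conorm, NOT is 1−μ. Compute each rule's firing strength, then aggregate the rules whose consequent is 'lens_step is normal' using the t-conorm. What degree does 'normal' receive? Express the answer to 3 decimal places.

0.473

R1: slight=0.34, ¬near=1−0.64=0.36; AND[a·b] → w = 0.1224
R2: slight=0.34, ¬near=1−0.64=0.36; AND[a·b] → w = 0.1224
R3: far=0.40 → w = 0.4000
Rules with consequent 'normal': {R2, R3} → strengths 0.1224, 0.4000
Aggregate via t-conorm [a + b − a·b]: 0.4734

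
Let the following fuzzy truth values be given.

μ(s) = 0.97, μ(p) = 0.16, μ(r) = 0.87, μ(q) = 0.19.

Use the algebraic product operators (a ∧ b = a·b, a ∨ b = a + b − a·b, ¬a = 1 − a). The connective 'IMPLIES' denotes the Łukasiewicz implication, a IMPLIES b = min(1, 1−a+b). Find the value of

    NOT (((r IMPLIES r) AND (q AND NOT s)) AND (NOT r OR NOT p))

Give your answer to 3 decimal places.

0.995

r IMPLIES r  [Łukasiewicz: min(1, 1−a+b)] with a=0.8700, b=0.8700 → 1.0000
NOT s = 1 − 0.9700 = 0.0300
q AND NOT s = a·b on (0.1900, 0.0300) = 0.0057
(r IMPLIES r) AND (q AND NOT s) = a·b on (1.0000, 0.0057) = 0.0057
NOT r = 1 − 0.8700 = 0.1300
NOT p = 1 − 0.1600 = 0.8400
NOT r OR NOT p = a + b − a·b on (0.1300, 0.8400) = 0.8608
((r IMPLIES r) AND (q AND NOT s)) AND (NOT r OR NOT p) = a·b on (0.0057, 0.8608) = 0.0049
NOT (((r IMPLIES r) AND (q AND NOT s)) AND (NOT r OR NOT p)) = 1 − 0.0049 = 0.9951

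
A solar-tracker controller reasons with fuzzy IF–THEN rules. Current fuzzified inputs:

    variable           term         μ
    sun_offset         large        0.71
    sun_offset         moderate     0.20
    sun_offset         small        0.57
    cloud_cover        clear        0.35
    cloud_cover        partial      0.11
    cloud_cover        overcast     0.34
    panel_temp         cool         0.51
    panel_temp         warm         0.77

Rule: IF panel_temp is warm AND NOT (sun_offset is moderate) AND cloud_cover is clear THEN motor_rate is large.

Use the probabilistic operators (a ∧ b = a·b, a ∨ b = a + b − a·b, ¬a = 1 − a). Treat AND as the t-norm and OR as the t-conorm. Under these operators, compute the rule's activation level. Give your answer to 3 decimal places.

firing strength: warm=0.77, ¬moderate=1−0.20=0.80, clear=0.35; AND[a·b] → w = 0.2156

0.216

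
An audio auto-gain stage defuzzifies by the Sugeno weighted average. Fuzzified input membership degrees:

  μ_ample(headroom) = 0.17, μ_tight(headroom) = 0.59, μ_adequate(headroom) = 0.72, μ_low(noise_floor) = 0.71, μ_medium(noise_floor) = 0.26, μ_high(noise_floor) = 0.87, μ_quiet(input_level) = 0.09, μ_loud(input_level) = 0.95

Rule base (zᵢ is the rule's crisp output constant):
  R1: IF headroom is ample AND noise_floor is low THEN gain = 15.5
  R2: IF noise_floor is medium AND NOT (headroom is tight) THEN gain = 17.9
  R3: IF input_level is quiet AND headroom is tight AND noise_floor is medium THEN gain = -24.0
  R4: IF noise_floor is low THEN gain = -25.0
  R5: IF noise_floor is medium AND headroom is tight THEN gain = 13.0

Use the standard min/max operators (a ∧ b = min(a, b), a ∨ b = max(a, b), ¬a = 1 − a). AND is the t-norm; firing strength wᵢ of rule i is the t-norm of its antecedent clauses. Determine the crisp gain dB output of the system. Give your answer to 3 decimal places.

R1 (z=15.5): ample=0.17, low=0.71; AND[min(a, b)] → w = 0.17
R2 (z=17.9): medium=0.26, ¬tight=1−0.59=0.41; AND[min(a, b)] → w = 0.26
R3 (z=-24.0): quiet=0.09, tight=0.59, medium=0.26; AND[min(a, b)] → w = 0.09
R4 (z=-25.0): low=0.71 → w = 0.71
R5 (z=13.0): medium=0.26, tight=0.59; AND[min(a, b)] → w = 0.26
Weighted average = (0.17·15.5 + 0.26·17.9 + 0.09·-24.0 + 0.71·-25.0 + 0.26·13.0) / (0.17 + 0.26 + 0.09 + 0.71 + 0.26)
  = -9.2410 / 1.4900 = -6.202

-6.202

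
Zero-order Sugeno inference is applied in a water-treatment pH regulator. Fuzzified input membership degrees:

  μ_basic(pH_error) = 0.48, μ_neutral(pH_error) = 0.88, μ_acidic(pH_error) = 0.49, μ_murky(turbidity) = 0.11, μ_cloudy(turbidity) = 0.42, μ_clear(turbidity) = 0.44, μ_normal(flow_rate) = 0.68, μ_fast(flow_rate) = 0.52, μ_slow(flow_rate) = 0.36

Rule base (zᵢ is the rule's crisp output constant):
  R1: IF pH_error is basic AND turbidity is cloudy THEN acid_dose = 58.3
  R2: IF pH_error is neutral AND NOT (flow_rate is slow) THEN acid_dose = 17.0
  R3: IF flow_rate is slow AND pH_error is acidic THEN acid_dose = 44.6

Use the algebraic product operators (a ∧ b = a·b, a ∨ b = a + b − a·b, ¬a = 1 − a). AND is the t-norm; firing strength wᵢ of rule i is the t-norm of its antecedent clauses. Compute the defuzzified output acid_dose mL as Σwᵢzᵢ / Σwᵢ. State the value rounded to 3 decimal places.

31.019

R1 (z=58.3): basic=0.48, cloudy=0.42; AND[a·b] → w = 0.2016
R2 (z=17.0): neutral=0.88, ¬slow=1−0.36=0.64; AND[a·b] → w = 0.5632
R3 (z=44.6): slow=0.36, acidic=0.49; AND[a·b] → w = 0.1764
Weighted average = (0.2016·58.3 + 0.5632·17.0 + 0.1764·44.6) / (0.2016 + 0.5632 + 0.1764)
  = 29.1951 / 0.9412 = 31.019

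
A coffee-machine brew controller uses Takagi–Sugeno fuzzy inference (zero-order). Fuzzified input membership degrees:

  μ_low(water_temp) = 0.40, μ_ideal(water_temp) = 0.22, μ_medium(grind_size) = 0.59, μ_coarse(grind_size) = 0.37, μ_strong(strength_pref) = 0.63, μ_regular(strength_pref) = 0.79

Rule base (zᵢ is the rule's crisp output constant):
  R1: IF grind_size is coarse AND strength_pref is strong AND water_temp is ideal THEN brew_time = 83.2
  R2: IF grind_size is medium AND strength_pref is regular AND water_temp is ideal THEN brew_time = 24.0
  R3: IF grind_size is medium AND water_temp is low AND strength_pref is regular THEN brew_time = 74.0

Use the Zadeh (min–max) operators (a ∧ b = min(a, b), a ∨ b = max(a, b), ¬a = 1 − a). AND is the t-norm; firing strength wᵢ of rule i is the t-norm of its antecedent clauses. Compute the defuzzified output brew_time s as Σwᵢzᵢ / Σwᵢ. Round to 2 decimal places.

R1 (z=83.2): coarse=0.37, strong=0.63, ideal=0.22; AND[min(a, b)] → w = 0.22
R2 (z=24.0): medium=0.59, regular=0.79, ideal=0.22; AND[min(a, b)] → w = 0.22
R3 (z=74.0): medium=0.59, low=0.40, regular=0.79; AND[min(a, b)] → w = 0.40
Weighted average = (0.22·83.2 + 0.22·24.0 + 0.40·74.0) / (0.22 + 0.22 + 0.40)
  = 53.1840 / 0.8400 = 63.31

63.31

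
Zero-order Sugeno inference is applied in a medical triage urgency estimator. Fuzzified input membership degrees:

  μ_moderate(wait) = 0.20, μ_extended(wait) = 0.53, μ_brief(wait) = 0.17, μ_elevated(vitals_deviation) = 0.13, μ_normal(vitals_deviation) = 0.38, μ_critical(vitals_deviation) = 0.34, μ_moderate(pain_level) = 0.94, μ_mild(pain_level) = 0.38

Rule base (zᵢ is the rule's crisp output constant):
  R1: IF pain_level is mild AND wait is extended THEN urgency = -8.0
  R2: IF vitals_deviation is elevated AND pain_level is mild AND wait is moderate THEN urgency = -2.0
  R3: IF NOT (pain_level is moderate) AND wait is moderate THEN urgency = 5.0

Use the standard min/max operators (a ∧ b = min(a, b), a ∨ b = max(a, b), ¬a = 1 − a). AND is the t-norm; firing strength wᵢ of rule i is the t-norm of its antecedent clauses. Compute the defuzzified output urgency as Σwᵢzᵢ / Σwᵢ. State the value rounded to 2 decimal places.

-5.26

R1 (z=-8.0): mild=0.38, extended=0.53; AND[min(a, b)] → w = 0.38
R2 (z=-2.0): elevated=0.13, mild=0.38, moderate=0.20; AND[min(a, b)] → w = 0.13
R3 (z=5.0): ¬moderate=1−0.94=0.06, moderate=0.20; AND[min(a, b)] → w = 0.06
Weighted average = (0.38·-8.0 + 0.13·-2.0 + 0.06·5.0) / (0.38 + 0.13 + 0.06)
  = -3.0000 / 0.5700 = -5.26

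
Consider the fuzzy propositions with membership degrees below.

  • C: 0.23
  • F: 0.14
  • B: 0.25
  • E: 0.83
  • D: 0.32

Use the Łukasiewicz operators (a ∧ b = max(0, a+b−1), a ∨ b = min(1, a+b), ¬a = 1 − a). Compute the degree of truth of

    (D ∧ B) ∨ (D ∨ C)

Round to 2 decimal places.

0.55

D ∧ B = max(0, a+b−1) on (0.32, 0.25) = 0.00
D ∨ C = min(1, a+b) on (0.32, 0.23) = 0.55
(D ∧ B) ∨ (D ∨ C) = min(1, a+b) on (0.00, 0.55) = 0.55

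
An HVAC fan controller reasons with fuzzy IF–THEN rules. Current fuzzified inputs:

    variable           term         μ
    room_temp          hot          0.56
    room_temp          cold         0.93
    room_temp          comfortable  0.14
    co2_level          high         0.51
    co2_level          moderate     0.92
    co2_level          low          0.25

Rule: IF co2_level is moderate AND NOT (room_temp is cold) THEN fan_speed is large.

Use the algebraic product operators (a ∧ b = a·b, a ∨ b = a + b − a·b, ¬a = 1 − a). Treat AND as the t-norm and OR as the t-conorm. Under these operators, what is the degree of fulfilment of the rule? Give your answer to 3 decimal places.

0.064

firing strength: moderate=0.92, ¬cold=1−0.93=0.07; AND[a·b] → w = 0.0644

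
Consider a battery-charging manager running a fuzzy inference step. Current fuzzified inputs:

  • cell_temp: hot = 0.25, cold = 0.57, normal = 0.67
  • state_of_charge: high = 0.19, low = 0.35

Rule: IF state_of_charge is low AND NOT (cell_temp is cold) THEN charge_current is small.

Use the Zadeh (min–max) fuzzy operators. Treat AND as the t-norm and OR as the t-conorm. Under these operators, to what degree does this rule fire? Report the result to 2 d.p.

0.35

firing strength: low=0.35, ¬cold=1−0.57=0.43; AND[min(a, b)] → w = 0.35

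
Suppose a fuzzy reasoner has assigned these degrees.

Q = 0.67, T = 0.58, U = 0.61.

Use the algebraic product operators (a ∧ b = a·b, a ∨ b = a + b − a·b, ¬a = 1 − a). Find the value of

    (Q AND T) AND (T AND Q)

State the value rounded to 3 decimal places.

0.151

Q AND T = a·b on (0.6700, 0.5800) = 0.3886
T AND Q = a·b on (0.5800, 0.6700) = 0.3886
(Q AND T) AND (T AND Q) = a·b on (0.3886, 0.3886) = 0.1510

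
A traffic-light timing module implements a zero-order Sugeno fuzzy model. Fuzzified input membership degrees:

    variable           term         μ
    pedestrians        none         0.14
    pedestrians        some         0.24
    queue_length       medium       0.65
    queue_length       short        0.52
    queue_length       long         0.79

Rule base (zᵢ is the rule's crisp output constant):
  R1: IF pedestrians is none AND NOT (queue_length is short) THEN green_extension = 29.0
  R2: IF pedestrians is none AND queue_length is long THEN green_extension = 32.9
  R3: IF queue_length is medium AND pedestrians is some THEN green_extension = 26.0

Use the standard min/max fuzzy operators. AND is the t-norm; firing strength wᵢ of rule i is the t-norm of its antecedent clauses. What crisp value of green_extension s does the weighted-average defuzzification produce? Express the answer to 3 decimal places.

R1 (z=29.0): none=0.14, ¬short=1−0.52=0.48; AND[min(a, b)] → w = 0.14
R2 (z=32.9): none=0.14, long=0.79; AND[min(a, b)] → w = 0.14
R3 (z=26.0): medium=0.65, some=0.24; AND[min(a, b)] → w = 0.24
Weighted average = (0.14·29.0 + 0.14·32.9 + 0.24·26.0) / (0.14 + 0.14 + 0.24)
  = 14.9060 / 0.5200 = 28.665

28.665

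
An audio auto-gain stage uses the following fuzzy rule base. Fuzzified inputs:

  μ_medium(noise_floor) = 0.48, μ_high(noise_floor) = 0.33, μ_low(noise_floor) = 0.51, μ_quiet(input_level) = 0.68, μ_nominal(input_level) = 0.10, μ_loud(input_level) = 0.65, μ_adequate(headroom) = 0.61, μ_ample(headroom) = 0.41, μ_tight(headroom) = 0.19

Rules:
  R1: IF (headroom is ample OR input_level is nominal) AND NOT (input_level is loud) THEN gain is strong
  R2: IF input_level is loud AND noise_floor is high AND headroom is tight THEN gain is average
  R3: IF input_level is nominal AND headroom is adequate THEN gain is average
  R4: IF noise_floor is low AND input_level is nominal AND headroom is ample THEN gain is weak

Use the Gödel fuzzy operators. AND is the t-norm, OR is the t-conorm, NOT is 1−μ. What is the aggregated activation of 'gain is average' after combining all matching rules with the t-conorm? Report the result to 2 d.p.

R1: (ample=0.41 OR nominal=0.10) = 0.41; AND[min(a, b)] with ¬loud=1−0.65=0.35 → w = 0.35
R2: loud=0.65, high=0.33, tight=0.19; AND[min(a, b)] → w = 0.19
R3: nominal=0.10, adequate=0.61; AND[min(a, b)] → w = 0.10
R4: low=0.51, nominal=0.10, ample=0.41; AND[min(a, b)] → w = 0.10
Rules with consequent 'average': {R2, R3} → strengths 0.19, 0.10
Aggregate via t-conorm [max(a, b)]: 0.19

0.19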